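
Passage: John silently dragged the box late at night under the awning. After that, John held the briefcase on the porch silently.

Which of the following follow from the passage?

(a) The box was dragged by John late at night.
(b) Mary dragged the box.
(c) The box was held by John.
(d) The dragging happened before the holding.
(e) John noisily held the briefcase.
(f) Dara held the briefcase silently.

(a), (d)

(a) Entailed — this follows by dropping conjuncts from the dragging event's description.
(b) Not entailed — the passage has John dragging the box, not Mary.
(c) Not entailed — John held the briefcase, not the box; the box belongs to the dragging event.
(d) Entailed — the narrative places the dragging before the holding.
(e) Not entailed — 'noisily' adds a manner not in (and inconsistent with) the original.
(f) Not entailed — the passage has John holding the briefcase, not Dara.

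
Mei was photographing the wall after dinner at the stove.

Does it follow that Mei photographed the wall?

'was photographing' is progressive; for an accomplishment like 'photograph the wall', it doesn't entail completion.

no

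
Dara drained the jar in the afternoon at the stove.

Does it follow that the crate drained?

no

Nothing is said about any crate; only the jar is affected.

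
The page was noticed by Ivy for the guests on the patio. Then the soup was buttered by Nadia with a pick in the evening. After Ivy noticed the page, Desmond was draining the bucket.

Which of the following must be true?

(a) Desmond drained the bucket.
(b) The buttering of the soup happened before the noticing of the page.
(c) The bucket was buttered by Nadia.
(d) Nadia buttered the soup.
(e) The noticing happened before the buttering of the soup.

(d), (e)

(a) Not entailed — 'was draining' is progressive on an accomplishment; it does not entail the completed 'drained'.
(b) Not entailed — the narrative places the noticing before the buttering, not after.
(c) Not entailed — Nadia buttered the soup, not the bucket; the bucket belongs to the draining event.
(d) Entailed — the original entails any weakening of itself; this just drops 'with a pick', 'in the evening'.
(e) Entailed — the narrative places the noticing before the buttering.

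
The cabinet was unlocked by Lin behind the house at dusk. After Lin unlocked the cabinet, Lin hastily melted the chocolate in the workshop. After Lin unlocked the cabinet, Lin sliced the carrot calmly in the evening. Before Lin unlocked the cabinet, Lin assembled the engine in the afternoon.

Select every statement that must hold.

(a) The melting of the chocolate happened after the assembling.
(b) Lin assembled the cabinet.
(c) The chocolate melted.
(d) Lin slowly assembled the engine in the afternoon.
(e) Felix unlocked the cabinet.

(a), (c)

(a) Entailed — the narrative places the assembling before the melting.
(b) Not entailed — Lin assembled the engine, not the cabinet; the cabinet belongs to the unlocking event.
(c) Entailed — 'Lin melted the chocolate' is causative; it entails the inchoative 'the chocolate melted'.
(d) Not entailed — 'slowly' adds information not in the original event.
(e) Not entailed — the passage has Lin unlocking the cabinet, not Felix.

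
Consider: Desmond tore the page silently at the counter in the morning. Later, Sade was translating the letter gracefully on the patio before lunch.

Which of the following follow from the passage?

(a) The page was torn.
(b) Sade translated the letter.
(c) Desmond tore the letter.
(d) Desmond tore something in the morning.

(a) Entailed — dropping 'silently', 'at the counter', 'in the morning' and generalizing the agent leaves a sub-description the original still satisfies.
(b) Not entailed — 'was translating' is progressive on an accomplishment; it does not entail the completed 'translated'.
(c) Not entailed — Desmond tore the page, not the letter; the letter belongs to the translating event.
(d) Entailed — every conjunct here is already in the original tearing event.

(a), (d)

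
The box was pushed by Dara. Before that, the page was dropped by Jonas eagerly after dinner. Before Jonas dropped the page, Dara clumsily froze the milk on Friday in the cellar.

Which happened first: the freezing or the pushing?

the freezing

The connectives place the freezing before the pushing.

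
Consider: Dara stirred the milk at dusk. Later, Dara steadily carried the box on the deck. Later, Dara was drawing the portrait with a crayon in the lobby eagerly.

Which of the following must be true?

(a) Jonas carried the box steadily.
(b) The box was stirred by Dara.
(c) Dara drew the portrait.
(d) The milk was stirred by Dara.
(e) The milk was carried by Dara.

(d)

(a) Not entailed — the passage has Dara carrying the box, not Jonas.
(b) Not entailed — Dara stirred the milk, not the box; the box belongs to the carrying event.
(c) Not entailed — 'was drawing' is progressive on an accomplishment; it does not entail the completed 'drew'.
(d) Entailed — dropping 'at dusk' leaves a sub-description the original still satisfies.
(e) Not entailed — Dara carried the box, not the milk; the milk belongs to the stirring event.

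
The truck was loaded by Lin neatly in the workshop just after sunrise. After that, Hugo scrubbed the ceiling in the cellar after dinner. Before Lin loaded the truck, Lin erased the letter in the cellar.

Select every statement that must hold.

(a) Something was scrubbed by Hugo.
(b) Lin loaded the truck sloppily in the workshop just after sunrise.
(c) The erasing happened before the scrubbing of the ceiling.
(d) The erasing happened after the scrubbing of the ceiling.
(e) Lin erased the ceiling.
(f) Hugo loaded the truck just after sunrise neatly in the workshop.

(a), (c)

(a) Entailed — dropping 'after dinner', 'in the cellar' and generalizing the patient leaves a sub-description the original still satisfies.
(b) Not entailed — 'sloppily' adds a manner not in (and inconsistent with) the original.
(c) Entailed — the narrative places the erasing before the scrubbing.
(d) Not entailed — the narrative places the erasing before the scrubbing, not after.
(e) Not entailed — Lin erased the letter, not the ceiling; the ceiling belongs to the scrubbing event.
(f) Not entailed — the passage has Lin loading the truck, not Hugo.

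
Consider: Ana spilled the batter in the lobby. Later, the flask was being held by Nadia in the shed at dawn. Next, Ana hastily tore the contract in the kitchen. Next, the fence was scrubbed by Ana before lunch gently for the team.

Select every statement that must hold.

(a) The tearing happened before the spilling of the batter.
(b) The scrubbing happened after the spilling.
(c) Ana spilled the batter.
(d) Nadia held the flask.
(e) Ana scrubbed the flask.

(a) Not entailed — the narrative places the spilling before the tearing, not after.
(b) Entailed — the narrative places the spilling before the scrubbing.
(c) Entailed — the original entails any weakening of itself; this just drops 'in the lobby'.
(d) Entailed — 'hold' is an activity; 'was holding' entails that some holding happened, so 'held' holds.
(e) Not entailed — Ana scrubbed the fence, not the flask; the flask belongs to the holding event.

(b), (c), (d)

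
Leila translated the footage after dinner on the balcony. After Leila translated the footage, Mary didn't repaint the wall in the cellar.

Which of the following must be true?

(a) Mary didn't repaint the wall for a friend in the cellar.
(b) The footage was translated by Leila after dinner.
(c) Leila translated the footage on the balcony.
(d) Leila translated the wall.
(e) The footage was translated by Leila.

(a), (b), (c), (e)

(a) Entailed — under negation, adding a further restriction is entailed: if no such repainting event occurred, none occurred for a friend either.
(b) Entailed — every conjunct here is already in the original translating event.
(c) Entailed — the original entails any weakening of itself; this just drops 'after dinner'.
(d) Not entailed — Leila translated the footage, not the wall; the wall belongs to the repainting event.
(e) Entailed — this follows by dropping conjuncts from the translating event's description.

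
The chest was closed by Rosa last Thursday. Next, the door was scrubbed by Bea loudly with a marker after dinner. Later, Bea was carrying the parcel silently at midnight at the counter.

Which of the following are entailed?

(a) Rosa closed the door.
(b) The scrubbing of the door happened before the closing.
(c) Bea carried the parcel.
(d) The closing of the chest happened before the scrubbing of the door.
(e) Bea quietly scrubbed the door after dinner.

(a) Not entailed — Rosa closed the chest, not the door; the door belongs to the scrubbing event.
(b) Not entailed — the narrative places the closing before the scrubbing, not after.
(c) Entailed — 'carry' is an activity; 'was carrying' entails that some carrying happened, so 'carried' holds.
(d) Entailed — the narrative places the closing before the scrubbing.
(e) Not entailed — 'quietly' adds a manner not in (and inconsistent with) the original.

(c), (d)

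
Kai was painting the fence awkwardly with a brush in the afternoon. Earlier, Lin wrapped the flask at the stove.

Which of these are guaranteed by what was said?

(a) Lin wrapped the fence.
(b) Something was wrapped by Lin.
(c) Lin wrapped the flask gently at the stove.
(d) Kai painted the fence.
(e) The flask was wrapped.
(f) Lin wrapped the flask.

(a) Not entailed — Lin wrapped the flask, not the fence; the fence belongs to the painting event.
(b) Entailed — dropping 'at the stove' and generalizing the patient leaves a sub-description the original still satisfies.
(c) Not entailed — 'gently' adds information not in the original event.
(d) Not entailed — 'was painting' is progressive on an accomplishment; it does not entail the completed 'painted'.
(e) Entailed — this follows by dropping conjuncts from the wrapping event's description.
(f) Entailed — this follows by dropping conjuncts from the wrapping event's description.

(b), (e), (f)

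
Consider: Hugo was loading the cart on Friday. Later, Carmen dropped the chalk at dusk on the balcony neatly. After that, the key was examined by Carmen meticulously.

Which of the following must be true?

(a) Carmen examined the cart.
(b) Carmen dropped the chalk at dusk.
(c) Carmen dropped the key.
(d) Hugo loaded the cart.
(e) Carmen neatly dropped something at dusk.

(a) Not entailed — Carmen examined the key, not the cart; the cart belongs to the loading event.
(b) Entailed — the original entails any weakening of itself; this just drops 'on the balcony', 'neatly'.
(c) Not entailed — Carmen dropped the chalk, not the key; the key belongs to the examining event.
(d) Not entailed — 'was loading' is progressive on an accomplishment; it does not entail the completed 'loaded'.
(e) Entailed — every conjunct here is already in the original dropping event.

(b), (e)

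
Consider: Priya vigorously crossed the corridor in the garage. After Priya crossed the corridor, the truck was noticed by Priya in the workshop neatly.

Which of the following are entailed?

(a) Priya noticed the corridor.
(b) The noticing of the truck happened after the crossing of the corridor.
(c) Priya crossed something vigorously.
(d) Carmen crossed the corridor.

(b), (c)

(a) Not entailed — Priya noticed the truck, not the corridor; the corridor belongs to the crossing event.
(b) Entailed — the narrative places the crossing before the noticing.
(c) Entailed — this follows by dropping conjuncts from the crossing event's description.
(d) Not entailed — the passage has Priya crossing the corridor, not Carmen.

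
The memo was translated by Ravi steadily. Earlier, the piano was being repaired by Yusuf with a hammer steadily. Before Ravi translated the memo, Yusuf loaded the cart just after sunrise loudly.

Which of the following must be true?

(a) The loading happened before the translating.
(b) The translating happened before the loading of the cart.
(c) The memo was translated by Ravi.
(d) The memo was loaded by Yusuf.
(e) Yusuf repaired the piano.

(a) Entailed — the narrative places the loading before the translating.
(b) Not entailed — the narrative places the loading before the translating, not after.
(c) Entailed — every conjunct here is already in the original translating event.
(d) Not entailed — Yusuf loaded the cart, not the memo; the memo belongs to the translating event.
(e) Not entailed — 'was repairing' is progressive on an accomplishment; it does not entail the completed 'repaired'.

(a), (c)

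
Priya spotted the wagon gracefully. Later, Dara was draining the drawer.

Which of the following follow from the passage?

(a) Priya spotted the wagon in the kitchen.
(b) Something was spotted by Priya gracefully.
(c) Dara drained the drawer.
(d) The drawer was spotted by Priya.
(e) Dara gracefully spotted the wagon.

(b)

(a) Not entailed — 'in the kitchen' adds information not in the original event.
(b) Entailed — generalizing the patient leaves a sub-description the original still satisfies.
(c) Not entailed — 'was draining' is progressive on an accomplishment; it does not entail the completed 'drained'.
(d) Not entailed — Priya spotted the wagon, not the drawer; the drawer belongs to the draining event.
(e) Not entailed — the passage has Priya spotting the wagon, not Dara.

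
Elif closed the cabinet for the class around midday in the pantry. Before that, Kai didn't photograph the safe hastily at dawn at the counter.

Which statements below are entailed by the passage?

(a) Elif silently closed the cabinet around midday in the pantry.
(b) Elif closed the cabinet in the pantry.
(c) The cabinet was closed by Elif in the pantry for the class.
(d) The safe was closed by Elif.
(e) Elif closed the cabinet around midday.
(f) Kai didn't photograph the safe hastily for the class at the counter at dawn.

(a) Not entailed — 'silently' adds information not in the original event.
(b) Entailed — every conjunct here is already in the original closing event.
(c) Entailed — this follows by dropping conjuncts from the closing event's description.
(d) Not entailed — Elif closed the cabinet, not the safe; the safe belongs to the photographing event.
(e) Entailed — dropping 'in the pantry', 'for the class' leaves a sub-description the original still satisfies.
(f) Entailed — under negation, adding a further restriction is entailed: if no such photographing event occurred, none occurred for the class either.

(b), (c), (e), (f)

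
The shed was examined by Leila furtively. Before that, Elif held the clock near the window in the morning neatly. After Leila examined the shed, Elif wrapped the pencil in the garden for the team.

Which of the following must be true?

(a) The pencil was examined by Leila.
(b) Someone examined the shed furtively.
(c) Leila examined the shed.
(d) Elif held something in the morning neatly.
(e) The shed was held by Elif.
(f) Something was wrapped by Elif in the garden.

(a) Not entailed — Leila examined the shed, not the pencil; the pencil belongs to the wrapping event.
(b) Entailed — the original entails any weakening of itself; this just generalizes the agent.
(c) Entailed — this follows by dropping conjuncts from the examining event's description.
(d) Entailed — every conjunct here is already in the original holding event.
(e) Not entailed — Elif held the clock, not the shed; the shed belongs to the examining event.
(f) Entailed — dropping 'for the team' and generalizing the patient leaves a sub-description the original still satisfies.

(b), (c), (d), (f)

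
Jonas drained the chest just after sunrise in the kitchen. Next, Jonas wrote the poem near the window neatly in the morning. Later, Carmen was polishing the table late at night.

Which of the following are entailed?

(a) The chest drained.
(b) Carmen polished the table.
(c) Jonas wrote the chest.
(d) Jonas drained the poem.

(a) Entailed — 'Jonas drained the chest' is causative; it entails the inchoative 'the chest drained'.
(b) Entailed — 'polish' is an activity; 'was polishing' entails that some polishing happened, so 'polished' holds.
(c) Not entailed — Jonas wrote the poem, not the chest; the chest belongs to the draining event.
(d) Not entailed — Jonas drained the chest, not the poem; the poem belongs to the writing event.

(a), (b)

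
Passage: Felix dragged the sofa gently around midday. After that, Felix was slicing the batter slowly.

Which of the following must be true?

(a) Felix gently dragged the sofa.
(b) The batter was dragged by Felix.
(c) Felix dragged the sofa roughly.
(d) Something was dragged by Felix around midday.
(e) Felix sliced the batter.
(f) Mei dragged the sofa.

(a) Entailed — every conjunct here is already in the original dragging event.
(b) Not entailed — Felix dragged the sofa, not the batter; the batter belongs to the slicing event.
(c) Not entailed — 'roughly' adds a manner not in (and inconsistent with) the original.
(d) Entailed — the original entails any weakening of itself; this just drops 'gently' and generalizes the patient.
(e) Not entailed — 'was slicing' is progressive on an accomplishment; it does not entail the completed 'sliced'.
(f) Not entailed — the passage has Felix dragging the sofa, not Mei.

(a), (d)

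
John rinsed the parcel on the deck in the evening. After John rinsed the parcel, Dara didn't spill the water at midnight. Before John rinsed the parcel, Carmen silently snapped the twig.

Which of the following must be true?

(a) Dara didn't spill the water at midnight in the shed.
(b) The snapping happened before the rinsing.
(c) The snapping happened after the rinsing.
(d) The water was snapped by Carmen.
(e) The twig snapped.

(a) Entailed — under negation, adding a further restriction is entailed: if no such spilling event occurred, none occurred in the shed either.
(b) Entailed — the narrative places the snapping before the rinsing.
(c) Not entailed — the narrative places the snapping before the rinsing, not after.
(d) Not entailed — Carmen snapped the twig, not the water; the water belongs to the spilling event.
(e) Entailed — 'Carmen snapped the twig' is causative; it entails the inchoative 'the twig snapped'.

(a), (b), (e)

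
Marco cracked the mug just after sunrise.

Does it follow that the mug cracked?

'Marco cracked the mug' is the causative; it entails the inchoative 'the mug cracked'.

yes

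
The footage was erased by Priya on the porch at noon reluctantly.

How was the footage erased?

'reluctantly' marks the manner of the erasing event.

reluctantly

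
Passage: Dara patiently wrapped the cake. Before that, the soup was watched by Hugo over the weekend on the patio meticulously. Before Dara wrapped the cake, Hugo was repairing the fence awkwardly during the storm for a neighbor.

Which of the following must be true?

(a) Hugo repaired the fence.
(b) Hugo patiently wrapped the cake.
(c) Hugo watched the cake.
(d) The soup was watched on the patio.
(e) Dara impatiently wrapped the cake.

(a) Not entailed — 'was repairing' is progressive on an accomplishment; it does not entail the completed 'repaired'.
(b) Not entailed — the passage has Dara wrapping the cake, not Hugo.
(c) Not entailed — Hugo watched the soup, not the cake; the cake belongs to the wrapping event.
(d) Entailed — every conjunct here is already in the original watching event.
(e) Not entailed — 'impatiently' adds a manner not in (and inconsistent with) the original.

(d)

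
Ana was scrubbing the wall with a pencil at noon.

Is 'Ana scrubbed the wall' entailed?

'scrub' is atelic; if Ana was scrubbing the wall, then Ana scrubbed the wall (for some time).

yes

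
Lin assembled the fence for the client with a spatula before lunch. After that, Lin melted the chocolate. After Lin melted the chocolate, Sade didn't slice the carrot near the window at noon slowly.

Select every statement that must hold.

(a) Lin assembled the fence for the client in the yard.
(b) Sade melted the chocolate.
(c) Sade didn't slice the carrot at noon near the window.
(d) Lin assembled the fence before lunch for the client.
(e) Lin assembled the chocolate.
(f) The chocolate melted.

(a) Not entailed — 'in the yard' adds information not in the original event.
(b) Not entailed — the passage has Lin melting the chocolate, not Sade.
(c) Not entailed — dropping 'slowly' under negation is not valid — the original leaves open that Sade sliced the carrot some other way.
(d) Entailed — the original entails any weakening of itself; this just drops 'with a spatula'.
(e) Not entailed — Lin assembled the fence, not the chocolate; the chocolate belongs to the melting event.
(f) Entailed — 'Lin melted the chocolate' is causative; it entails the inchoative 'the chocolate melted'.

(d), (f)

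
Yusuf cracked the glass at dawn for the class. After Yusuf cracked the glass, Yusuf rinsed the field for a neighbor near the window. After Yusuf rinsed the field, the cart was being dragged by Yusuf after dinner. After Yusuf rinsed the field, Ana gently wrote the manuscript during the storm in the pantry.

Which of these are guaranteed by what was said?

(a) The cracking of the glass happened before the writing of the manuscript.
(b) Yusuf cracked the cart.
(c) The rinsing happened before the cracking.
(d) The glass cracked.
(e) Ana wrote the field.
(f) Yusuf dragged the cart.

(a), (d), (f)

(a) Entailed — the narrative places the cracking before the writing.
(b) Not entailed — Yusuf cracked the glass, not the cart; the cart belongs to the dragging event.
(c) Not entailed — the narrative places the cracking before the rinsing, not after.
(d) Entailed — 'Yusuf cracked the glass' is causative; it entails the inchoative 'the glass cracked'.
(e) Not entailed — Ana wrote the manuscript, not the field; the field belongs to the rinsing event.
(f) Entailed — 'drag' is an activity; 'was dragging' entails that some dragging happened, so 'dragged' holds.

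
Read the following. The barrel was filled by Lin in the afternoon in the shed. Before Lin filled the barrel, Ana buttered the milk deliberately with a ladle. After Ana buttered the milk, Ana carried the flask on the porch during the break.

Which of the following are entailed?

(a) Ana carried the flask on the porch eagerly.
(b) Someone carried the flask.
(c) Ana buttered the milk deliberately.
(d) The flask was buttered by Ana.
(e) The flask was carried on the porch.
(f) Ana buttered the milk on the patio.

(a) Not entailed — 'eagerly' adds information not in the original event.
(b) Entailed — dropping 'during the break', 'on the porch' and generalizing the agent leaves a sub-description the original still satisfies.
(c) Entailed — this follows by dropping conjuncts from the buttering event's description.
(d) Not entailed — Ana buttered the milk, not the flask; the flask belongs to the carrying event.
(e) Entailed — the original entails any weakening of itself; this just drops 'during the break' and generalizes the agent.
(f) Not entailed — 'on the patio' adds information not in the original event.

(b), (c), (e)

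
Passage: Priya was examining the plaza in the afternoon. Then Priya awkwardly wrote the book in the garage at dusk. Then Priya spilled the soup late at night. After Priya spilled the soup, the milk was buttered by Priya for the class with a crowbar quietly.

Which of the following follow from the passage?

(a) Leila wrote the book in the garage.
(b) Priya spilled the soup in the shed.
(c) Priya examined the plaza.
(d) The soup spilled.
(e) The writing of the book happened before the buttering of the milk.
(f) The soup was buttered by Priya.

(c), (d), (e)

(a) Not entailed — the passage has Priya writing the book, not Leila.
(b) Not entailed — 'in the shed' adds information not in the original event.
(c) Entailed — 'examine' is an activity; 'was examining' entails that some examining happened, so 'examined' holds.
(d) Entailed — 'Priya spilled the soup' is causative; it entails the inchoative 'the soup spilled'.
(e) Entailed — the narrative places the writing before the buttering.
(f) Not entailed — Priya buttered the milk, not the soup; the soup belongs to the spilling event.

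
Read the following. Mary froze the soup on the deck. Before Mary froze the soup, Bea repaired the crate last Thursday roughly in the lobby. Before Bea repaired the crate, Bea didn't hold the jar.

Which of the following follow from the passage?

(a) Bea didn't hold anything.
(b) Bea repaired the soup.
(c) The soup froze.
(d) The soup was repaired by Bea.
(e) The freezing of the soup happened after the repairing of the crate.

(a) Not entailed — the original only denies this specific event; Bea may have held something else.
(b) Not entailed — Bea repaired the crate, not the soup; the soup belongs to the freezing event.
(c) Entailed — 'Mary froze the soup' is causative; it entails the inchoative 'the soup froze'.
(d) Not entailed — Bea repaired the crate, not the soup; the soup belongs to the freezing event.
(e) Entailed — the narrative places the repairing before the freezing.

(c), (e)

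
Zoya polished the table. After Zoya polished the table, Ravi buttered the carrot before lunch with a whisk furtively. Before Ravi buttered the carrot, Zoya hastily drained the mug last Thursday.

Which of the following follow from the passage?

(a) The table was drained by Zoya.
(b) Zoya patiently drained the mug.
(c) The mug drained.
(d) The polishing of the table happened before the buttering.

(a) Not entailed — Zoya drained the mug, not the table; the table belongs to the polishing event.
(b) Not entailed — 'patiently' adds a manner not in (and inconsistent with) the original.
(c) Entailed — 'Zoya drained the mug' is causative; it entails the inchoative 'the mug drained'.
(d) Entailed — the narrative places the polishing before the buttering.

(c), (d)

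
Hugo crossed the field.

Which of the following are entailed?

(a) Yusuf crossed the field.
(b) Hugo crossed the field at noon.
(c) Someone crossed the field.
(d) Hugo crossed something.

(c), (d)

(a) Not entailed — the passage has Hugo crossing the field, not Yusuf.
(b) Not entailed — 'at noon' adds information not in the original event.
(c) Entailed — every conjunct here is already in the original crossing event.
(d) Entailed — the original entails any weakening of itself; this just generalizes the patient.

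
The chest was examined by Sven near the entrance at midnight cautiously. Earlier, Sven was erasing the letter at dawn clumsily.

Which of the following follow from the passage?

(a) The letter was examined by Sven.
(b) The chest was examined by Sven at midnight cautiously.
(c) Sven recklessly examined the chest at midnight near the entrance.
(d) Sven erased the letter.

(a) Not entailed — Sven examined the chest, not the letter; the letter belongs to the erasing event.
(b) Entailed — every conjunct here is already in the original examining event.
(c) Not entailed — 'recklessly' adds a manner not in (and inconsistent with) the original.
(d) Not entailed — 'was erasing' is progressive on an accomplishment; it does not entail the completed 'erased'.

(b)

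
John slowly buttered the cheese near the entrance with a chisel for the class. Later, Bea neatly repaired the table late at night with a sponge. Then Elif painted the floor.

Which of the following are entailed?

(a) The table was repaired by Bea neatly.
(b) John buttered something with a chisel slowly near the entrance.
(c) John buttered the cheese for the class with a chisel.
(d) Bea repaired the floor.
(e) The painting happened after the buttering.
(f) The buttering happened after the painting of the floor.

(a), (b), (c), (e)

(a) Entailed — every conjunct here is already in the original repairing event.
(b) Entailed — dropping 'for the class' and generalizing the patient leaves a sub-description the original still satisfies.
(c) Entailed — this follows by dropping conjuncts from the buttering event's description.
(d) Not entailed — Bea repaired the table, not the floor; the floor belongs to the painting event.
(e) Entailed — the narrative places the buttering before the painting.
(f) Not entailed — the narrative places the buttering before the painting, not after.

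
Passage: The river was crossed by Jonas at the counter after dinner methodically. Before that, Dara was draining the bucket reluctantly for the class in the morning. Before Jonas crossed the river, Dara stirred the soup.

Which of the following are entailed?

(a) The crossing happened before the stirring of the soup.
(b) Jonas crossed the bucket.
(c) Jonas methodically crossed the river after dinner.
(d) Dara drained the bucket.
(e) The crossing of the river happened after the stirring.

(a) Not entailed — the narrative places the stirring before the crossing, not after.
(b) Not entailed — Jonas crossed the river, not the bucket; the bucket belongs to the draining event.
(c) Entailed — this follows by dropping conjuncts from the crossing event's description.
(d) Not entailed — 'was draining' is progressive on an accomplishment; it does not entail the completed 'drained'.
(e) Entailed — the narrative places the stirring before the crossing.

(c), (e)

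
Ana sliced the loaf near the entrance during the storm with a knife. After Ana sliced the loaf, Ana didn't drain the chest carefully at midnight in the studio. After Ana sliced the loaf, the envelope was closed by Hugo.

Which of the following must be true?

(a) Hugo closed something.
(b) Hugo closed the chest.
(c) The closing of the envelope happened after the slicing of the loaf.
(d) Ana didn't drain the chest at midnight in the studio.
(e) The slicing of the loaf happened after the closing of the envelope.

(a) Entailed — this follows by dropping conjuncts from the closing event's description.
(b) Not entailed — Hugo closed the envelope, not the chest; the chest belongs to the draining event.
(c) Entailed — the narrative places the slicing before the closing.
(d) Not entailed — dropping 'carefully' under negation is not valid — the original leaves open that Ana drained the chest some other way.
(e) Not entailed — the narrative places the slicing before the closing, not after.

(a), (c)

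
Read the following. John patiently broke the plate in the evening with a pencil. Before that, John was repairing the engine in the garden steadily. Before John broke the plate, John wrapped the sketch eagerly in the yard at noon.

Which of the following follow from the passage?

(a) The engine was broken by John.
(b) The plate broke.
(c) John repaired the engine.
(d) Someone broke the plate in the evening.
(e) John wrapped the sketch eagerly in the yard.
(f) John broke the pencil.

(b), (d), (e)

(a) Not entailed — John broke the plate, not the engine; the engine belongs to the repairing event.
(b) Entailed — 'John broke the plate' is causative; it entails the inchoative 'the plate broke'.
(c) Not entailed — 'was repairing' is progressive on an accomplishment; it does not entail the completed 'repaired'.
(d) Entailed — every conjunct here is already in the original breaking event.
(e) Entailed — the original entails any weakening of itself; this just drops 'at noon'.
(f) Not entailed — the pencil is the instrument, not what was broken.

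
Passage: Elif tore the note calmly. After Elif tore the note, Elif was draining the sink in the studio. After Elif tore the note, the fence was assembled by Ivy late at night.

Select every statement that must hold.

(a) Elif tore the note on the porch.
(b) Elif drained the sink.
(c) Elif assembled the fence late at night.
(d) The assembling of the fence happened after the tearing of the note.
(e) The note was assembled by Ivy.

(a) Not entailed — 'on the porch' adds information not in the original event.
(b) Not entailed — 'was draining' is progressive on an accomplishment; it does not entail the completed 'drained'.
(c) Not entailed — the passage has Ivy assembling the fence, not Elif.
(d) Entailed — the narrative places the tearing before the assembling.
(e) Not entailed — Ivy assembled the fence, not the note; the note belongs to the tearing event.

(d)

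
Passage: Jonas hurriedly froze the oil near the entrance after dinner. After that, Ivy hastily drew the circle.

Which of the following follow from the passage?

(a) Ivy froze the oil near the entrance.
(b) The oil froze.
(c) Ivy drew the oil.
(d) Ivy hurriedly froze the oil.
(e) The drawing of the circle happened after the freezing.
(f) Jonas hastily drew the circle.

(a) Not entailed — the passage has Jonas freezing the oil, not Ivy.
(b) Entailed — 'Jonas froze the oil' is causative; it entails the inchoative 'the oil froze'.
(c) Not entailed — Ivy drew the circle, not the oil; the oil belongs to the freezing event.
(d) Not entailed — the passage has Jonas freezing the oil, not Ivy.
(e) Entailed — the narrative places the freezing before the drawing.
(f) Not entailed — the passage has Ivy drawing the circle, not Jonas.

(b), (e)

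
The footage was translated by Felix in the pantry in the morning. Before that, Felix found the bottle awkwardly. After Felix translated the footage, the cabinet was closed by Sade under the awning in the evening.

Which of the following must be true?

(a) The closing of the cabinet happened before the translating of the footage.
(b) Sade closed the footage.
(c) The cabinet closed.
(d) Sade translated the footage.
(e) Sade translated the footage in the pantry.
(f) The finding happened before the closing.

(a) Not entailed — the narrative places the translating before the closing, not after.
(b) Not entailed — Sade closed the cabinet, not the footage; the footage belongs to the translating event.
(c) Entailed — 'Sade closed the cabinet' is causative; it entails the inchoative 'the cabinet closed'.
(d) Not entailed — the passage has Felix translating the footage, not Sade.
(e) Not entailed — the passage has Felix translating the footage, not Sade.
(f) Entailed — the narrative places the finding before the closing.

(c), (f)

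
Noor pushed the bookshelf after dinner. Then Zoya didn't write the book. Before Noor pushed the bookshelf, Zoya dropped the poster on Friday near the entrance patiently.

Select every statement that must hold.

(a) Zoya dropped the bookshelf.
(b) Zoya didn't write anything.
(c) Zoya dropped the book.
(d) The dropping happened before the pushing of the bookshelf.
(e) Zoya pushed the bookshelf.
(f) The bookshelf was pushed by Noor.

(a) Not entailed — Zoya dropped the poster, not the bookshelf; the bookshelf belongs to the pushing event.
(b) Not entailed — the original only denies this specific event; Zoya may have written something else.
(c) Not entailed — Zoya dropped the poster, not the book; the book belongs to the writing event.
(d) Entailed — the narrative places the dropping before the pushing.
(e) Not entailed — the passage has Noor pushing the bookshelf, not Zoya.
(f) Entailed — this follows by dropping conjuncts from the pushing event's description.

(d), (f)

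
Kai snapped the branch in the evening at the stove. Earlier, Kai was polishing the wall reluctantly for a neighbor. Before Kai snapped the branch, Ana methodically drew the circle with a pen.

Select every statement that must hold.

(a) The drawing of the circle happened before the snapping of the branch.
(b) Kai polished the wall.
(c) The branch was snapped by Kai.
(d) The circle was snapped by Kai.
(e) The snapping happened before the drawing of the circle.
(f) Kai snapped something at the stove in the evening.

(a) Entailed — the narrative places the drawing before the snapping.
(b) Entailed — 'polish' is an activity; 'was polishing' entails that some polishing happened, so 'polished' holds.
(c) Entailed — dropping 'at the stove', 'in the evening' leaves a sub-description the original still satisfies.
(d) Not entailed — Kai snapped the branch, not the circle; the circle belongs to the drawing event.
(e) Not entailed — the narrative places the drawing before the snapping, not after.
(f) Entailed — this follows by dropping conjuncts from the snapping event's description.

(a), (b), (c), (f)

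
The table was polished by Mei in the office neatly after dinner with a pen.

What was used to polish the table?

'with a pen' marks the instrument of the polishing event.

a pen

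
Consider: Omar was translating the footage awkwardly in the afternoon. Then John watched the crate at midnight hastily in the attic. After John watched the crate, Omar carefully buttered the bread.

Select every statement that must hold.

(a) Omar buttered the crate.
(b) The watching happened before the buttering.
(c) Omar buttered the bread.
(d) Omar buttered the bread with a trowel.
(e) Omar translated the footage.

(b), (c)

(a) Not entailed — Omar buttered the bread, not the crate; the crate belongs to the watching event.
(b) Entailed — the narrative places the watching before the buttering.
(c) Entailed — dropping 'carefully' leaves a sub-description the original still satisfies.
(d) Not entailed — 'with a trowel' adds information not in the original event.
(e) Not entailed — 'was translating' is progressive on an accomplishment; it does not entail the completed 'translated'.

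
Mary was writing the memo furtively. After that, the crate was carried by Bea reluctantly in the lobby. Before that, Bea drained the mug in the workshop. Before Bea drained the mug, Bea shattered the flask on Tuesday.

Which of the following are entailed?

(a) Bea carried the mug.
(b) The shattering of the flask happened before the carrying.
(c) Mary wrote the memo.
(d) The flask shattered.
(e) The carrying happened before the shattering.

(a) Not entailed — Bea carried the crate, not the mug; the mug belongs to the draining event.
(b) Entailed — the narrative places the shattering before the carrying.
(c) Not entailed — 'was writing' is progressive on an accomplishment; it does not entail the completed 'wrote'.
(d) Entailed — 'Bea shattered the flask' is causative; it entails the inchoative 'the flask shattered'.
(e) Not entailed — the narrative places the shattering before the carrying, not after.

(b), (d)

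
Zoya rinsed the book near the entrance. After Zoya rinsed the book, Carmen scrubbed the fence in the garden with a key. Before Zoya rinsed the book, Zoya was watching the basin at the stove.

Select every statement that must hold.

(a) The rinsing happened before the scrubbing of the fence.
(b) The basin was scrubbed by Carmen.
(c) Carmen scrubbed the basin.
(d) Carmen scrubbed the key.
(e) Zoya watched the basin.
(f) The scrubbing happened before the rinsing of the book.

(a), (e)

(a) Entailed — the narrative places the rinsing before the scrubbing.
(b) Not entailed — Carmen scrubbed the fence, not the basin; the basin belongs to the watching event.
(c) Not entailed — Carmen scrubbed the fence, not the basin; the basin belongs to the watching event.
(d) Not entailed — the key is the instrument, not what was scrubbed.
(e) Entailed — 'watch' is an activity; 'was watching' entails that some watching happened, so 'watched' holds.
(f) Not entailed — the narrative places the rinsing before the scrubbing, not after.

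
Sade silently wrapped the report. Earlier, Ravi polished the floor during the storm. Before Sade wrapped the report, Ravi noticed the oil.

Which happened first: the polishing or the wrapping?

the polishing

The connectives place the polishing before the wrapping.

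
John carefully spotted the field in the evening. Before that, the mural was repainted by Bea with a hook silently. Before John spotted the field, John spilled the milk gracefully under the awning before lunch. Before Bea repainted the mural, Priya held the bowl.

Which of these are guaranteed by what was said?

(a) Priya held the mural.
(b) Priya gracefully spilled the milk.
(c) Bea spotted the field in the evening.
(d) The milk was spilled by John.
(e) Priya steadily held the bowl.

(a) Not entailed — Priya held the bowl, not the mural; the mural belongs to the repainting event.
(b) Not entailed — the passage has John spilling the milk, not Priya.
(c) Not entailed — the passage has John spotting the field, not Bea.
(d) Entailed — this follows by dropping conjuncts from the spilling event's description.
(e) Not entailed — 'steadily' adds information not in the original event.

(d)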